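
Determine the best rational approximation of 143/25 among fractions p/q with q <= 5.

23/4

Expand x = 143/25 as a continued fraction with the Euclidean algorithm:
  143 = 5*25 + 18, so a_0 = 5.
  25 = 1*18 + 7, so a_1 = 1.
  18 = 2*7 + 4, so a_2 = 2.
  7 = 1*4 + 3, so a_3 = 1.
  4 = 1*3 + 1, so a_4 = 1.
  3 = 3*1 + 0, so a_5 = 3.
so x = [5; 1, 2, 1, 1, 3].
Convergents (p_i = a_i*p_{i-1} + p_{i-2}, q_i = a_i*q_{i-1} + q_{i-2} with p_{-2}=0, p_{-1}=1, q_{-2}=1, q_{-1}=0), until the denominator exceeds 5:
  i=0: a_0=5, p_0 = 5*1 + 0 = 5, q_0 = 5*0 + 1 = 1.
  i=1: a_1=1, p_1 = 1*5 + 1 = 6, q_1 = 1*1 + 0 = 1.
  i=2: a_2=2, p_2 = 2*6 + 5 = 17, q_2 = 2*1 + 1 = 3.
  i=3: a_3=1, p_3 = 1*17 + 6 = 23, q_3 = 1*3 + 1 = 4.
  i=4: a_4=1, p_4 = 1*23 + 17 = 40, q_4 = 1*4 + 3 = 7.
q_4 = 7 > 5, so the last convergent with denominator <= 5 is p_3/q_3 = 23/4.
The closest fraction with denominator <= 5 is either p_3/q_3 or the intermediate fraction (k*p_3 + p_2)/(k*q_3 + q_2) with the largest k >= 1 whose denominator stays <= 5; these approach x as k grows, and every other convergent or intermediate fraction in range is farther away.
Largest k: floor((5 - q_2)/q_3) = floor((5 - 3)/4) = 0.
Since k = 0, no intermediate fraction beyond p_3/q_3 has denominator <= 5, so the convergent 23/4 is the closest (its error is |143*4 - 23*25|/(25*4) = 3/100).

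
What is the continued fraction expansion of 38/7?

Run the Euclidean algorithm on 38 and 7; the successive quotients are the partial quotients a_0, a_1, ... (each step inverts the fractional part left over by the previous one):
  38 = 5*7 + 3, so a_0 = 5.
  7 = 2*3 + 1, so a_1 = 2.
  3 = 3*1 + 0, so a_2 = 3.
The remainder reaches 0 after 3 divisions, so the expansion has 3 partial quotients, read off in order.

[5; 2, 3]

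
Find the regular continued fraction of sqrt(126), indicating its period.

[11; (4, 2, 4, 22)]

Write x_i = (sqrt(126) + m_i)/d_i with (m_0, d_0) = (0, 1). a_0 = floor(sqrt(126)) = 11, since 11^2 = 121 <= 126 < 144 = 12^2.
Iterate m_{i+1} = d_i*a_i - m_i, d_{i+1} = (126 - m_{i+1}^2)/d_i, a_{i+1} = floor((a_0 + m_{i+1})/d_{i+1}):
  m_1 = 1*11 - 0 = 11, d_1 = (126 - 11^2)/1 = 5/1 = 5, a_1 = floor((11 + 11)/5) = 4.
  m_2 = 5*4 - 11 = 9, d_2 = (126 - 9^2)/5 = 45/5 = 9, a_2 = floor((11 + 9)/9) = 2.
  m_3 = 9*2 - 9 = 9, d_3 = (126 - 9^2)/9 = 45/9 = 5, a_3 = floor((11 + 9)/5) = 4.
  m_4 = 5*4 - 9 = 11, d_4 = (126 - 11^2)/5 = 5/5 = 1, a_4 = floor((11 + 11)/1) = 22.
  m_5 = 1*22 - 11 = 11, d_5 = (126 - 11^2)/1 = 5/1 = 5: (m_5, d_5) = (m_1, d_1) = (11, 5), so from here the quotients repeat a_1, ..., a_4; the period length is 4.
Hence the expansion of sqrt(126) is a_0 = 11 followed by the repeating block 4, 2, 4, 22 (period 4).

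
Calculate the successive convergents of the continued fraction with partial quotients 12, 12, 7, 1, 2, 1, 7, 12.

12/1, 145/12, 1027/85, 1172/97, 3371/279, 4543/376, 35172/2911, 426607/35308

Using the convergent recurrence p_i = a_i*p_{i-1} + p_{i-2}, q_i = a_i*q_{i-1} + q_{i-2} with p_{-2}=0, p_{-1}=1, q_{-2}=1, q_{-1}=0:
  i=0: a_0=12, p_0 = 12*1 + 0 = 12, q_0 = 12*0 + 1 = 1.
  i=1: a_1=12, p_1 = 12*12 + 1 = 145, q_1 = 12*1 + 0 = 12.
  i=2: a_2=7, p_2 = 7*145 + 12 = 1027, q_2 = 7*12 + 1 = 85.
  i=3: a_3=1, p_3 = 1*1027 + 145 = 1172, q_3 = 1*85 + 12 = 97.
  i=4: a_4=2, p_4 = 2*1172 + 1027 = 3371, q_4 = 2*97 + 85 = 279.
  i=5: a_5=1, p_5 = 1*3371 + 1172 = 4543, q_5 = 1*279 + 97 = 376.
  i=6: a_6=7, p_6 = 7*4543 + 3371 = 35172, q_6 = 7*376 + 279 = 2911.
  i=7: a_7=12, p_7 = 12*35172 + 4543 = 426607, q_7 = 12*2911 + 376 = 35308.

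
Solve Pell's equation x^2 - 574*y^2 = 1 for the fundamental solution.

First expand sqrt(574) as a continued fraction. With x_i = (sqrt(574) + m_i)/d_i and (m_0, d_0) = (0, 1): a_0 = floor(sqrt(574)) = 23, since 23^2 = 529 <= 574 < 576 = 24^2.
Iterate m_{i+1} = d_i*a_i - m_i, d_{i+1} = (574 - m_{i+1}^2)/d_i, a_{i+1} = floor((a_0 + m_{i+1})/d_{i+1}):
  m_1 = 1*23 - 0 = 23, d_1 = (574 - 23^2)/1 = 45/1 = 45, a_1 = floor((23 + 23)/45) = 1.
  m_2 = 45*1 - 23 = 22, d_2 = (574 - 22^2)/45 = 90/45 = 2, a_2 = floor((23 + 22)/2) = 22.
  m_3 = 2*22 - 22 = 22, d_3 = (574 - 22^2)/2 = 90/2 = 45, a_3 = floor((23 + 22)/45) = 1.
  m_4 = 45*1 - 22 = 23, d_4 = (574 - 23^2)/45 = 45/45 = 1, a_4 = floor((23 + 23)/1) = 46.
  m_5 = 1*46 - 23 = 23, d_5 = (574 - 23^2)/1 = 45/1 = 45: (m_5, d_5) = (m_1, d_1) = (23, 45), so from here the quotients repeat a_1, ..., a_4; the period length is 4.
So sqrt(574) = [23; (1, 22, 1, 46)] with period length k = 4.
k is even, so the fundamental solution of x^2 - 574y^2 = 1 is (p_{k-1}, q_{k-1}) = (p_3, q_3); compute convergents through index 3.
Convergents (p_i = a_i*p_{i-1} + p_{i-2}, q_i = a_i*q_{i-1} + q_{i-2} with p_{-2}=0, p_{-1}=1, q_{-2}=1, q_{-1}=0):
  i=0: a_0=23, p_0 = 23*1 + 0 = 23, q_0 = 23*0 + 1 = 1.
  i=1: a_1=1, p_1 = 1*23 + 1 = 24, q_1 = 1*1 + 0 = 1.
  i=2: a_2=22, p_2 = 22*24 + 23 = 551, q_2 = 22*1 + 1 = 23.
  i=3: a_3=1, p_3 = 1*551 + 24 = 575, q_3 = 1*23 + 1 = 24.
Check: 575^2 - 574*24^2 = 330625 - 330624 = 1, so (x, y) = (575, 24) solves the equation, and by the theorem it is the least positive solution.

(x, y) = (575, 24)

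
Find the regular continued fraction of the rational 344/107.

Run the Euclidean algorithm on 344 and 107; the successive quotients are the partial quotients a_0, a_1, ... (each step inverts the fractional part left over by the previous one):
  344 = 3*107 + 23, so a_0 = 3.
  107 = 4*23 + 15, so a_1 = 4.
  23 = 1*15 + 8, so a_2 = 1.
  15 = 1*8 + 7, so a_3 = 1.
  8 = 1*7 + 1, so a_4 = 1.
  7 = 7*1 + 0, so a_5 = 7.
The remainder reaches 0 after 6 divisions, so the expansion has 6 partial quotients, read off in order.

[3; 4, 1, 1, 1, 7]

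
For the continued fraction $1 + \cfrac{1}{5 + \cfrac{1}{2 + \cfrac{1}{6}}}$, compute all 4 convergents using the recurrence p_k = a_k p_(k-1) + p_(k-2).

Using the convergent recurrence p_i = a_i*p_{i-1} + p_{i-2}, q_i = a_i*q_{i-1} + q_{i-2} with p_{-2}=0, p_{-1}=1, q_{-2}=1, q_{-1}=0:
  i=0: a_0=1, p_0 = 1*1 + 0 = 1, q_0 = 1*0 + 1 = 1.
  i=1: a_1=5, p_1 = 5*1 + 1 = 6, q_1 = 5*1 + 0 = 5.
  i=2: a_2=2, p_2 = 2*6 + 1 = 13, q_2 = 2*5 + 1 = 11.
  i=3: a_3=6, p_3 = 6*13 + 6 = 84, q_3 = 6*11 + 5 = 71.

1/1, 6/5, 13/11, 84/71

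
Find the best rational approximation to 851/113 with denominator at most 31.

128/17

Expand x = 851/113 as a continued fraction with the Euclidean algorithm:
  851 = 7*113 + 60, so a_0 = 7.
  113 = 1*60 + 53, so a_1 = 1.
  60 = 1*53 + 7, so a_2 = 1.
  53 = 7*7 + 4, so a_3 = 7.
  7 = 1*4 + 3, so a_4 = 1.
  4 = 1*3 + 1, so a_5 = 1.
  3 = 3*1 + 0, so a_6 = 3.
so x = [7; 1, 1, 7, 1, 1, 3].
Convergents (p_i = a_i*p_{i-1} + p_{i-2}, q_i = a_i*q_{i-1} + q_{i-2} with p_{-2}=0, p_{-1}=1, q_{-2}=1, q_{-1}=0), until the denominator exceeds 31:
  i=0: a_0=7, p_0 = 7*1 + 0 = 7, q_0 = 7*0 + 1 = 1.
  i=1: a_1=1, p_1 = 1*7 + 1 = 8, q_1 = 1*1 + 0 = 1.
  i=2: a_2=1, p_2 = 1*8 + 7 = 15, q_2 = 1*1 + 1 = 2.
  i=3: a_3=7, p_3 = 7*15 + 8 = 113, q_3 = 7*2 + 1 = 15.
  i=4: a_4=1, p_4 = 1*113 + 15 = 128, q_4 = 1*15 + 2 = 17.
  i=5: a_5=1, p_5 = 1*128 + 113 = 241, q_5 = 1*17 + 15 = 32.
q_5 = 32 > 31, so the last convergent with denominator <= 31 is p_4/q_4 = 128/17.
The closest fraction with denominator <= 31 is either p_4/q_4 or the intermediate fraction (k*p_4 + p_3)/(k*q_4 + q_3) with the largest k >= 1 whose denominator stays <= 31; these approach x as k grows, and every other convergent or intermediate fraction in range is farther away.
Largest k: floor((31 - q_3)/q_4) = floor((31 - 15)/17) = 0.
Since k = 0, no intermediate fraction beyond p_4/q_4 has denominator <= 31, so the convergent 128/17 is the closest (its error is |851*17 - 128*113|/(113*17) = 3/1921).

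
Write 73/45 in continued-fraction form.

Run the Euclidean algorithm on 73 and 45; the successive quotients are the partial quotients a_0, a_1, ... (each step inverts the fractional part left over by the previous one):
  73 = 1*45 + 28, so a_0 = 1.
  45 = 1*28 + 17, so a_1 = 1.
  28 = 1*17 + 11, so a_2 = 1.
  17 = 1*11 + 6, so a_3 = 1.
  11 = 1*6 + 5, so a_4 = 1.
  6 = 1*5 + 1, so a_5 = 1.
  5 = 5*1 + 0, so a_6 = 5.
The remainder reaches 0 after 7 divisions, so the expansion has 7 partial quotients, read off in order.

[1; 1, 1, 1, 1, 1, 5]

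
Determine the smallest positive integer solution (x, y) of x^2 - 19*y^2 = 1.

(x, y) = (170, 39)

First expand sqrt(19) as a continued fraction. With x_i = (sqrt(19) + m_i)/d_i and (m_0, d_0) = (0, 1): a_0 = floor(sqrt(19)) = 4, since 4^2 = 16 <= 19 < 25 = 5^2.
Iterate m_{i+1} = d_i*a_i - m_i, d_{i+1} = (19 - m_{i+1}^2)/d_i, a_{i+1} = floor((a_0 + m_{i+1})/d_{i+1}):
  m_1 = 1*4 - 0 = 4, d_1 = (19 - 4^2)/1 = 3/1 = 3, a_1 = floor((4 + 4)/3) = 2.
  m_2 = 3*2 - 4 = 2, d_2 = (19 - 2^2)/3 = 15/3 = 5, a_2 = floor((4 + 2)/5) = 1.
  m_3 = 5*1 - 2 = 3, d_3 = (19 - 3^2)/5 = 10/5 = 2, a_3 = floor((4 + 3)/2) = 3.
  m_4 = 2*3 - 3 = 3, d_4 = (19 - 3^2)/2 = 10/2 = 5, a_4 = floor((4 + 3)/5) = 1.
  m_5 = 5*1 - 3 = 2, d_5 = (19 - 2^2)/5 = 15/5 = 3, a_5 = floor((4 + 2)/3) = 2.
  m_6 = 3*2 - 2 = 4, d_6 = (19 - 4^2)/3 = 3/3 = 1, a_6 = floor((4 + 4)/1) = 8.
  m_7 = 1*8 - 4 = 4, d_7 = (19 - 4^2)/1 = 3/1 = 3: (m_7, d_7) = (m_1, d_1) = (4, 3), so from here the quotients repeat a_1, ..., a_6; the period length is 6.
So sqrt(19) = [4; (2, 1, 3, 1, 2, 8)] with period length k = 6.
k is even, so the fundamental solution of x^2 - 19y^2 = 1 is (p_{k-1}, q_{k-1}) = (p_5, q_5); compute convergents through index 5.
Convergents (p_i = a_i*p_{i-1} + p_{i-2}, q_i = a_i*q_{i-1} + q_{i-2} with p_{-2}=0, p_{-1}=1, q_{-2}=1, q_{-1}=0):
  i=0: a_0=4, p_0 = 4*1 + 0 = 4, q_0 = 4*0 + 1 = 1.
  i=1: a_1=2, p_1 = 2*4 + 1 = 9, q_1 = 2*1 + 0 = 2.
  i=2: a_2=1, p_2 = 1*9 + 4 = 13, q_2 = 1*2 + 1 = 3.
  i=3: a_3=3, p_3 = 3*13 + 9 = 48, q_3 = 3*3 + 2 = 11.
  i=4: a_4=1, p_4 = 1*48 + 13 = 61, q_4 = 1*11 + 3 = 14.
  i=5: a_5=2, p_5 = 2*61 + 48 = 170, q_5 = 2*14 + 11 = 39.
Check: 170^2 - 19*39^2 = 28900 - 28899 = 1, so (x, y) = (170, 39) solves the equation, and by the theorem it is the least positive solution.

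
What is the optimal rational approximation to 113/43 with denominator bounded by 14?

Expand x = 113/43 as a continued fraction with the Euclidean algorithm:
  113 = 2*43 + 27, so a_0 = 2.
  43 = 1*27 + 16, so a_1 = 1.
  27 = 1*16 + 11, so a_2 = 1.
  16 = 1*11 + 5, so a_3 = 1.
  11 = 2*5 + 1, so a_4 = 2.
  5 = 5*1 + 0, so a_5 = 5.
so x = [2; 1, 1, 1, 2, 5].
Convergents (p_i = a_i*p_{i-1} + p_{i-2}, q_i = a_i*q_{i-1} + q_{i-2} with p_{-2}=0, p_{-1}=1, q_{-2}=1, q_{-1}=0), until the denominator exceeds 14:
  i=0: a_0=2, p_0 = 2*1 + 0 = 2, q_0 = 2*0 + 1 = 1.
  i=1: a_1=1, p_1 = 1*2 + 1 = 3, q_1 = 1*1 + 0 = 1.
  i=2: a_2=1, p_2 = 1*3 + 2 = 5, q_2 = 1*1 + 1 = 2.
  i=3: a_3=1, p_3 = 1*5 + 3 = 8, q_3 = 1*2 + 1 = 3.
  i=4: a_4=2, p_4 = 2*8 + 5 = 21, q_4 = 2*3 + 2 = 8.
  i=5: a_5=5, p_5 = 5*21 + 8 = 113, q_5 = 5*8 + 3 = 43.
q_5 = 43 > 14, so the last convergent with denominator <= 14 is p_4/q_4 = 21/8.
The closest fraction with denominator <= 14 is either p_4/q_4 or the intermediate fraction (k*p_4 + p_3)/(k*q_4 + q_3) with the largest k >= 1 whose denominator stays <= 14; these approach x as k grows, and every other convergent or intermediate fraction in range is farther away.
Largest k: floor((14 - q_3)/q_4) = floor((14 - 3)/8) = 1.
That gives (1*21 + 8)/(1*8 + 3) = 29/11.
Compare the errors: |x - 21/8| = |113*8 - 21*43|/(43*8) = 1/344, and |x - 29/11| = |113*11 - 29*43|/(43*11) = 4/473.
Cross-multiplying, 1*473 = 473 < 1376 = 4*344, so 1/344 is smaller: the convergent 21/8 is closer to x than 29/11.

21/8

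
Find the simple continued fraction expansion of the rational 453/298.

[1; 1, 1, 11, 1, 11]

Run the Euclidean algorithm on 453 and 298; the successive quotients are the partial quotients a_0, a_1, ... (each step inverts the fractional part left over by the previous one):
  453 = 1*298 + 155, so a_0 = 1.
  298 = 1*155 + 143, so a_1 = 1.
  155 = 1*143 + 12, so a_2 = 1.
  143 = 11*12 + 11, so a_3 = 11.
  12 = 1*11 + 1, so a_4 = 1.
  11 = 11*1 + 0, so a_5 = 11.
The remainder reaches 0 after 6 divisions, so the expansion has 6 partial quotients, read off in order.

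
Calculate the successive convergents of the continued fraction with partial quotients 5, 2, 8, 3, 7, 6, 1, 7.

Using the convergent recurrence p_i = a_i*p_{i-1} + p_{i-2}, q_i = a_i*q_{i-1} + q_{i-2} with p_{-2}=0, p_{-1}=1, q_{-2}=1, q_{-1}=0:
  i=0: a_0=5, p_0 = 5*1 + 0 = 5, q_0 = 5*0 + 1 = 1.
  i=1: a_1=2, p_1 = 2*5 + 1 = 11, q_1 = 2*1 + 0 = 2.
  i=2: a_2=8, p_2 = 8*11 + 5 = 93, q_2 = 8*2 + 1 = 17.
  i=3: a_3=3, p_3 = 3*93 + 11 = 290, q_3 = 3*17 + 2 = 53.
  i=4: a_4=7, p_4 = 7*290 + 93 = 2123, q_4 = 7*53 + 17 = 388.
  i=5: a_5=6, p_5 = 6*2123 + 290 = 13028, q_5 = 6*388 + 53 = 2381.
  i=6: a_6=1, p_6 = 1*13028 + 2123 = 15151, q_6 = 1*2381 + 388 = 2769.
  i=7: a_7=7, p_7 = 7*15151 + 13028 = 119085, q_7 = 7*2769 + 2381 = 21764.

5/1, 11/2, 93/17, 290/53, 2123/388, 13028/2381, 15151/2769, 119085/21764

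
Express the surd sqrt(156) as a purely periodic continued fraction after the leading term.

Write x_i = (sqrt(156) + m_i)/d_i with (m_0, d_0) = (0, 1). a_0 = floor(sqrt(156)) = 12, since 12^2 = 144 <= 156 < 169 = 13^2.
Iterate m_{i+1} = d_i*a_i - m_i, d_{i+1} = (156 - m_{i+1}^2)/d_i, a_{i+1} = floor((a_0 + m_{i+1})/d_{i+1}):
  m_1 = 1*12 - 0 = 12, d_1 = (156 - 12^2)/1 = 12/1 = 12, a_1 = floor((12 + 12)/12) = 2.
  m_2 = 12*2 - 12 = 12, d_2 = (156 - 12^2)/12 = 12/12 = 1, a_2 = floor((12 + 12)/1) = 24.
  m_3 = 1*24 - 12 = 12, d_3 = (156 - 12^2)/1 = 12/1 = 12: (m_3, d_3) = (m_1, d_1) = (12, 12), so from here the quotients repeat a_1, a_2; the period length is 2.
Hence the expansion of sqrt(156) is a_0 = 12 followed by the repeating block 2, 24 (period 2).

[12; (2, 24)]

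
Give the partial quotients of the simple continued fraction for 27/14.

[1; 1, 13]

Run the Euclidean algorithm on 27 and 14; the successive quotients are the partial quotients a_0, a_1, ... (each step inverts the fractional part left over by the previous one):
  27 = 1*14 + 13, so a_0 = 1.
  14 = 1*13 + 1, so a_1 = 1.
  13 = 13*1 + 0, so a_2 = 13.
The remainder reaches 0 after 3 divisions, so the expansion has 3 partial quotients, read off in order.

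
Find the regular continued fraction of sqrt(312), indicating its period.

Write x_i = (sqrt(312) + m_i)/d_i with (m_0, d_0) = (0, 1). a_0 = floor(sqrt(312)) = 17, since 17^2 = 289 <= 312 < 324 = 18^2.
Iterate m_{i+1} = d_i*a_i - m_i, d_{i+1} = (312 - m_{i+1}^2)/d_i, a_{i+1} = floor((a_0 + m_{i+1})/d_{i+1}):
  m_1 = 1*17 - 0 = 17, d_1 = (312 - 17^2)/1 = 23/1 = 23, a_1 = floor((17 + 17)/23) = 1.
  m_2 = 23*1 - 17 = 6, d_2 = (312 - 6^2)/23 = 276/23 = 12, a_2 = floor((17 + 6)/12) = 1.
  m_3 = 12*1 - 6 = 6, d_3 = (312 - 6^2)/12 = 276/12 = 23, a_3 = floor((17 + 6)/23) = 1.
  m_4 = 23*1 - 6 = 17, d_4 = (312 - 17^2)/23 = 23/23 = 1, a_4 = floor((17 + 17)/1) = 34.
  m_5 = 1*34 - 17 = 17, d_5 = (312 - 17^2)/1 = 23/1 = 23: (m_5, d_5) = (m_1, d_1) = (17, 23), so from here the quotients repeat a_1, ..., a_4; the period length is 4.
Hence the expansion of sqrt(312) is a_0 = 17 followed by the repeating block 1, 1, 1, 34 (period 4).

[17; (1, 1, 1, 34)]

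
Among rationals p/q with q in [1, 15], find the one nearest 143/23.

87/14

Expand x = 143/23 as a continued fraction with the Euclidean algorithm:
  143 = 6*23 + 5, so a_0 = 6.
  23 = 4*5 + 3, so a_1 = 4.
  5 = 1*3 + 2, so a_2 = 1.
  3 = 1*2 + 1, so a_3 = 1.
  2 = 2*1 + 0, so a_4 = 2.
so x = [6; 4, 1, 1, 2].
Convergents (p_i = a_i*p_{i-1} + p_{i-2}, q_i = a_i*q_{i-1} + q_{i-2} with p_{-2}=0, p_{-1}=1, q_{-2}=1, q_{-1}=0), until the denominator exceeds 15:
  i=0: a_0=6, p_0 = 6*1 + 0 = 6, q_0 = 6*0 + 1 = 1.
  i=1: a_1=4, p_1 = 4*6 + 1 = 25, q_1 = 4*1 + 0 = 4.
  i=2: a_2=1, p_2 = 1*25 + 6 = 31, q_2 = 1*4 + 1 = 5.
  i=3: a_3=1, p_3 = 1*31 + 25 = 56, q_3 = 1*5 + 4 = 9.
  i=4: a_4=2, p_4 = 2*56 + 31 = 143, q_4 = 2*9 + 5 = 23.
q_4 = 23 > 15, so the last convergent with denominator <= 15 is p_3/q_3 = 56/9.
The closest fraction with denominator <= 15 is either p_3/q_3 or the intermediate fraction (k*p_3 + p_2)/(k*q_3 + q_2) with the largest k >= 1 whose denominator stays <= 15; these approach x as k grows, and every other convergent or intermediate fraction in range is farther away.
Largest k: floor((15 - q_2)/q_3) = floor((15 - 5)/9) = 1.
That gives (1*56 + 31)/(1*9 + 5) = 87/14.
Compare the errors: |x - 56/9| = |143*9 - 56*23|/(23*9) = 1/207, and |x - 87/14| = |143*14 - 87*23|/(23*14) = 1/322.
Cross-multiplying, 1*207 = 207 < 322 = 1*322, so 1/322 is smaller: the intermediate fraction 87/14 is closer to x than 56/9.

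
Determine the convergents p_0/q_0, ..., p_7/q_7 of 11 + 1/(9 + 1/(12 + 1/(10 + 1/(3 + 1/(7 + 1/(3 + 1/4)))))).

Using the convergent recurrence p_i = a_i*p_{i-1} + p_{i-2}, q_i = a_i*q_{i-1} + q_{i-2} with p_{-2}=0, p_{-1}=1, q_{-2}=1, q_{-1}=0:
  i=0: a_0=11, p_0 = 11*1 + 0 = 11, q_0 = 11*0 + 1 = 1.
  i=1: a_1=9, p_1 = 9*11 + 1 = 100, q_1 = 9*1 + 0 = 9.
  i=2: a_2=12, p_2 = 12*100 + 11 = 1211, q_2 = 12*9 + 1 = 109.
  i=3: a_3=10, p_3 = 10*1211 + 100 = 12210, q_3 = 10*109 + 9 = 1099.
  i=4: a_4=3, p_4 = 3*12210 + 1211 = 37841, q_4 = 3*1099 + 109 = 3406.
  i=5: a_5=7, p_5 = 7*37841 + 12210 = 277097, q_5 = 7*3406 + 1099 = 24941.
  i=6: a_6=3, p_6 = 3*277097 + 37841 = 869132, q_6 = 3*24941 + 3406 = 78229.
  i=7: a_7=4, p_7 = 4*869132 + 277097 = 3753625, q_7 = 4*78229 + 24941 = 337857.

11/1, 100/9, 1211/109, 12210/1099, 37841/3406, 277097/24941, 869132/78229, 3753625/337857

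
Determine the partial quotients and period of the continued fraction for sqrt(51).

Write x_i = (sqrt(51) + m_i)/d_i with (m_0, d_0) = (0, 1). a_0 = floor(sqrt(51)) = 7, since 7^2 = 49 <= 51 < 64 = 8^2.
Iterate m_{i+1} = d_i*a_i - m_i, d_{i+1} = (51 - m_{i+1}^2)/d_i, a_{i+1} = floor((a_0 + m_{i+1})/d_{i+1}):
  m_1 = 1*7 - 0 = 7, d_1 = (51 - 7^2)/1 = 2/1 = 2, a_1 = floor((7 + 7)/2) = 7.
  m_2 = 2*7 - 7 = 7, d_2 = (51 - 7^2)/2 = 2/2 = 1, a_2 = floor((7 + 7)/1) = 14.
  m_3 = 1*14 - 7 = 7, d_3 = (51 - 7^2)/1 = 2/1 = 2: (m_3, d_3) = (m_1, d_1) = (7, 2), so from here the quotients repeat a_1, a_2; the period length is 2.
Hence the expansion of sqrt(51) is a_0 = 7 followed by the repeating block 7, 14 (period 2).

[7; (7, 14)]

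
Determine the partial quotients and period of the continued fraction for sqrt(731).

Write x_i = (sqrt(731) + m_i)/d_i with (m_0, d_0) = (0, 1). a_0 = floor(sqrt(731)) = 27, since 27^2 = 729 <= 731 < 784 = 28^2.
Iterate m_{i+1} = d_i*a_i - m_i, d_{i+1} = (731 - m_{i+1}^2)/d_i, a_{i+1} = floor((a_0 + m_{i+1})/d_{i+1}):
  m_1 = 1*27 - 0 = 27, d_1 = (731 - 27^2)/1 = 2/1 = 2, a_1 = floor((27 + 27)/2) = 27.
  m_2 = 2*27 - 27 = 27, d_2 = (731 - 27^2)/2 = 2/2 = 1, a_2 = floor((27 + 27)/1) = 54.
  m_3 = 1*54 - 27 = 27, d_3 = (731 - 27^2)/1 = 2/1 = 2: (m_3, d_3) = (m_1, d_1) = (27, 2), so from here the quotients repeat a_1, a_2; the period length is 2.
Hence the expansion of sqrt(731) is a_0 = 27 followed by the repeating block 27, 54 (period 2).

[27; (27, 54)]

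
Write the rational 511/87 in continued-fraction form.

[5; 1, 6, 1, 10]

Run the Euclidean algorithm on 511 and 87; the successive quotients are the partial quotients a_0, a_1, ... (each step inverts the fractional part left over by the previous one):
  511 = 5*87 + 76, so a_0 = 5.
  87 = 1*76 + 11, so a_1 = 1.
  76 = 6*11 + 10, so a_2 = 6.
  11 = 1*10 + 1, so a_3 = 1.
  10 = 10*1 + 0, so a_4 = 10.
The remainder reaches 0 after 5 divisions, so the expansion has 5 partial quotients, read off in order.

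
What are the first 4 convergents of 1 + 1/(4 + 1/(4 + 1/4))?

1/1, 5/4, 21/17, 89/72

Using the convergent recurrence p_i = a_i*p_{i-1} + p_{i-2}, q_i = a_i*q_{i-1} + q_{i-2} with p_{-2}=0, p_{-1}=1, q_{-2}=1, q_{-1}=0:
  i=0: a_0=1, p_0 = 1*1 + 0 = 1, q_0 = 1*0 + 1 = 1.
  i=1: a_1=4, p_1 = 4*1 + 1 = 5, q_1 = 4*1 + 0 = 4.
  i=2: a_2=4, p_2 = 4*5 + 1 = 21, q_2 = 4*4 + 1 = 17.
  i=3: a_3=4, p_3 = 4*21 + 5 = 89, q_3 = 4*17 + 4 = 72.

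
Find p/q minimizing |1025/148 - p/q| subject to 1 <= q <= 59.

187/27

Expand x = 1025/148 as a continued fraction with the Euclidean algorithm:
  1025 = 6*148 + 137, so a_0 = 6.
  148 = 1*137 + 11, so a_1 = 1.
  137 = 12*11 + 5, so a_2 = 12.
  11 = 2*5 + 1, so a_3 = 2.
  5 = 5*1 + 0, so a_4 = 5.
so x = [6; 1, 12, 2, 5].
Convergents (p_i = a_i*p_{i-1} + p_{i-2}, q_i = a_i*q_{i-1} + q_{i-2} with p_{-2}=0, p_{-1}=1, q_{-2}=1, q_{-1}=0), until the denominator exceeds 59:
  i=0: a_0=6, p_0 = 6*1 + 0 = 6, q_0 = 6*0 + 1 = 1.
  i=1: a_1=1, p_1 = 1*6 + 1 = 7, q_1 = 1*1 + 0 = 1.
  i=2: a_2=12, p_2 = 12*7 + 6 = 90, q_2 = 12*1 + 1 = 13.
  i=3: a_3=2, p_3 = 2*90 + 7 = 187, q_3 = 2*13 + 1 = 27.
  i=4: a_4=5, p_4 = 5*187 + 90 = 1025, q_4 = 5*27 + 13 = 148.
q_4 = 148 > 59, so the last convergent with denominator <= 59 is p_3/q_3 = 187/27.
The closest fraction with denominator <= 59 is either p_3/q_3 or the intermediate fraction (k*p_3 + p_2)/(k*q_3 + q_2) with the largest k >= 1 whose denominator stays <= 59; these approach x as k grows, and every other convergent or intermediate fraction in range is farther away.
Largest k: floor((59 - q_2)/q_3) = floor((59 - 13)/27) = 1.
That gives (1*187 + 90)/(1*27 + 13) = 277/40.
Compare the errors: |x - 187/27| = |1025*27 - 187*148|/(148*27) = 1/3996, and |x - 277/40| = |1025*40 - 277*148|/(148*40) = 4/5920.
Cross-multiplying, 1*5920 = 5920 < 15984 = 4*3996, so 1/3996 is smaller: the convergent 187/27 is closer to x than 277/40.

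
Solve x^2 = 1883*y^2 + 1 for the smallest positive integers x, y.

(x, y) = (6726, 155)

First expand sqrt(1883) as a continued fraction. With x_i = (sqrt(1883) + m_i)/d_i and (m_0, d_0) = (0, 1): a_0 = floor(sqrt(1883)) = 43, since 43^2 = 1849 <= 1883 < 1936 = 44^2.
Iterate m_{i+1} = d_i*a_i - m_i, d_{i+1} = (1883 - m_{i+1}^2)/d_i, a_{i+1} = floor((a_0 + m_{i+1})/d_{i+1}):
  m_1 = 1*43 - 0 = 43, d_1 = (1883 - 43^2)/1 = 34/1 = 34, a_1 = floor((43 + 43)/34) = 2.
  m_2 = 34*2 - 43 = 25, d_2 = (1883 - 25^2)/34 = 1258/34 = 37, a_2 = floor((43 + 25)/37) = 1.
  m_3 = 37*1 - 25 = 12, d_3 = (1883 - 12^2)/37 = 1739/37 = 47, a_3 = floor((43 + 12)/47) = 1.
  m_4 = 47*1 - 12 = 35, d_4 = (1883 - 35^2)/47 = 658/47 = 14, a_4 = floor((43 + 35)/14) = 5.
  m_5 = 14*5 - 35 = 35, d_5 = (1883 - 35^2)/14 = 658/14 = 47, a_5 = floor((43 + 35)/47) = 1.
  m_6 = 47*1 - 35 = 12, d_6 = (1883 - 12^2)/47 = 1739/47 = 37, a_6 = floor((43 + 12)/37) = 1.
  m_7 = 37*1 - 12 = 25, d_7 = (1883 - 25^2)/37 = 1258/37 = 34, a_7 = floor((43 + 25)/34) = 2.
  m_8 = 34*2 - 25 = 43, d_8 = (1883 - 43^2)/34 = 34/34 = 1, a_8 = floor((43 + 43)/1) = 86.
  m_9 = 1*86 - 43 = 43, d_9 = (1883 - 43^2)/1 = 34/1 = 34: (m_9, d_9) = (m_1, d_1) = (43, 34), so from here the quotients repeat a_1, ..., a_8; the period length is 8.
So sqrt(1883) = [43; (2, 1, 1, 5, 1, 1, 2, 86)] with period length k = 8.
k is even, so the fundamental solution of x^2 - 1883y^2 = 1 is (p_{k-1}, q_{k-1}) = (p_7, q_7); compute convergents through index 7.
Convergents (p_i = a_i*p_{i-1} + p_{i-2}, q_i = a_i*q_{i-1} + q_{i-2} with p_{-2}=0, p_{-1}=1, q_{-2}=1, q_{-1}=0):
  i=0: a_0=43, p_0 = 43*1 + 0 = 43, q_0 = 43*0 + 1 = 1.
  i=1: a_1=2, p_1 = 2*43 + 1 = 87, q_1 = 2*1 + 0 = 2.
  i=2: a_2=1, p_2 = 1*87 + 43 = 130, q_2 = 1*2 + 1 = 3.
  i=3: a_3=1, p_3 = 1*130 + 87 = 217, q_3 = 1*3 + 2 = 5.
  i=4: a_4=5, p_4 = 5*217 + 130 = 1215, q_4 = 5*5 + 3 = 28.
  i=5: a_5=1, p_5 = 1*1215 + 217 = 1432, q_5 = 1*28 + 5 = 33.
  i=6: a_6=1, p_6 = 1*1432 + 1215 = 2647, q_6 = 1*33 + 28 = 61.
  i=7: a_7=2, p_7 = 2*2647 + 1432 = 6726, q_7 = 2*61 + 33 = 155.
Check: 6726^2 - 1883*155^2 = 45239076 - 45239075 = 1, so (x, y) = (6726, 155) solves the equation, and by the theorem it is the least positive solution.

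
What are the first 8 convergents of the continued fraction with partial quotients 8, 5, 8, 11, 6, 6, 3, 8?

Using the convergent recurrence p_i = a_i*p_{i-1} + p_{i-2}, q_i = a_i*q_{i-1} + q_{i-2} with p_{-2}=0, p_{-1}=1, q_{-2}=1, q_{-1}=0:
  i=0: a_0=8, p_0 = 8*1 + 0 = 8, q_0 = 8*0 + 1 = 1.
  i=1: a_1=5, p_1 = 5*8 + 1 = 41, q_1 = 5*1 + 0 = 5.
  i=2: a_2=8, p_2 = 8*41 + 8 = 336, q_2 = 8*5 + 1 = 41.
  i=3: a_3=11, p_3 = 11*336 + 41 = 3737, q_3 = 11*41 + 5 = 456.
  i=4: a_4=6, p_4 = 6*3737 + 336 = 22758, q_4 = 6*456 + 41 = 2777.
  i=5: a_5=6, p_5 = 6*22758 + 3737 = 140285, q_5 = 6*2777 + 456 = 17118.
  i=6: a_6=3, p_6 = 3*140285 + 22758 = 443613, q_6 = 3*17118 + 2777 = 54131.
  i=7: a_7=8, p_7 = 8*443613 + 140285 = 3689189, q_7 = 8*54131 + 17118 = 450166.

8/1, 41/5, 336/41, 3737/456, 22758/2777, 140285/17118, 443613/54131, 3689189/450166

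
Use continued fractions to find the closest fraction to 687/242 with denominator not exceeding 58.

88/31

Expand x = 687/242 as a continued fraction with the Euclidean algorithm:
  687 = 2*242 + 203, so a_0 = 2.
  242 = 1*203 + 39, so a_1 = 1.
  203 = 5*39 + 8, so a_2 = 5.
  39 = 4*8 + 7, so a_3 = 4.
  8 = 1*7 + 1, so a_4 = 1.
  7 = 7*1 + 0, so a_5 = 7.
so x = [2; 1, 5, 4, 1, 7].
Convergents (p_i = a_i*p_{i-1} + p_{i-2}, q_i = a_i*q_{i-1} + q_{i-2} with p_{-2}=0, p_{-1}=1, q_{-2}=1, q_{-1}=0), until the denominator exceeds 58:
  i=0: a_0=2, p_0 = 2*1 + 0 = 2, q_0 = 2*0 + 1 = 1.
  i=1: a_1=1, p_1 = 1*2 + 1 = 3, q_1 = 1*1 + 0 = 1.
  i=2: a_2=5, p_2 = 5*3 + 2 = 17, q_2 = 5*1 + 1 = 6.
  i=3: a_3=4, p_3 = 4*17 + 3 = 71, q_3 = 4*6 + 1 = 25.
  i=4: a_4=1, p_4 = 1*71 + 17 = 88, q_4 = 1*25 + 6 = 31.
  i=5: a_5=7, p_5 = 7*88 + 71 = 687, q_5 = 7*31 + 25 = 242.
q_5 = 242 > 58, so the last convergent with denominator <= 58 is p_4/q_4 = 88/31.
The closest fraction with denominator <= 58 is either p_4/q_4 or the intermediate fraction (k*p_4 + p_3)/(k*q_4 + q_3) with the largest k >= 1 whose denominator stays <= 58; these approach x as k grows, and every other convergent or intermediate fraction in range is farther away.
Largest k: floor((58 - q_3)/q_4) = floor((58 - 25)/31) = 1.
That gives (1*88 + 71)/(1*31 + 25) = 159/56.
Compare the errors: |x - 88/31| = |687*31 - 88*242|/(242*31) = 1/7502, and |x - 159/56| = |687*56 - 159*242|/(242*56) = 6/13552.
Cross-multiplying, 1*13552 = 13552 < 45012 = 6*7502, so 1/7502 is smaller: the convergent 88/31 is closer to x than 159/56.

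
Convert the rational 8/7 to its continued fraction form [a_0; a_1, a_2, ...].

[1; 7]

Run the Euclidean algorithm on 8 and 7; the successive quotients are the partial quotients a_0, a_1, ... (each step inverts the fractional part left over by the previous one):
  8 = 1*7 + 1, so a_0 = 1.
  7 = 7*1 + 0, so a_1 = 7.
The remainder reaches 0 after 2 divisions, so the expansion has 2 partial quotients, read off in order.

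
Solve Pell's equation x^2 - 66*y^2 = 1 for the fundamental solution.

First expand sqrt(66) as a continued fraction. With x_i = (sqrt(66) + m_i)/d_i and (m_0, d_0) = (0, 1): a_0 = floor(sqrt(66)) = 8, since 8^2 = 64 <= 66 < 81 = 9^2.
Iterate m_{i+1} = d_i*a_i - m_i, d_{i+1} = (66 - m_{i+1}^2)/d_i, a_{i+1} = floor((a_0 + m_{i+1})/d_{i+1}):
  m_1 = 1*8 - 0 = 8, d_1 = (66 - 8^2)/1 = 2/1 = 2, a_1 = floor((8 + 8)/2) = 8.
  m_2 = 2*8 - 8 = 8, d_2 = (66 - 8^2)/2 = 2/2 = 1, a_2 = floor((8 + 8)/1) = 16.
  m_3 = 1*16 - 8 = 8, d_3 = (66 - 8^2)/1 = 2/1 = 2: (m_3, d_3) = (m_1, d_1) = (8, 2), so from here the quotients repeat a_1, a_2; the period length is 2.
So sqrt(66) = [8; (8, 16)] with period length k = 2.
k is even, so the fundamental solution of x^2 - 66y^2 = 1 is (p_{k-1}, q_{k-1}) = (p_1, q_1); compute convergents through index 1.
Convergents (p_i = a_i*p_{i-1} + p_{i-2}, q_i = a_i*q_{i-1} + q_{i-2} with p_{-2}=0, p_{-1}=1, q_{-2}=1, q_{-1}=0):
  i=0: a_0=8, p_0 = 8*1 + 0 = 8, q_0 = 8*0 + 1 = 1.
  i=1: a_1=8, p_1 = 8*8 + 1 = 65, q_1 = 8*1 + 0 = 8.
Check: 65^2 - 66*8^2 = 4225 - 4224 = 1, so (x, y) = (65, 8) solves the equation, and by the theorem it is the least positive solution.

(x, y) = (65, 8)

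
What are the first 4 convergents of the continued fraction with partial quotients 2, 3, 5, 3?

2/1, 7/3, 37/16, 118/51

Using the convergent recurrence p_i = a_i*p_{i-1} + p_{i-2}, q_i = a_i*q_{i-1} + q_{i-2} with p_{-2}=0, p_{-1}=1, q_{-2}=1, q_{-1}=0:
  i=0: a_0=2, p_0 = 2*1 + 0 = 2, q_0 = 2*0 + 1 = 1.
  i=1: a_1=3, p_1 = 3*2 + 1 = 7, q_1 = 3*1 + 0 = 3.
  i=2: a_2=5, p_2 = 5*7 + 2 = 37, q_2 = 5*3 + 1 = 16.
  i=3: a_3=3, p_3 = 3*37 + 7 = 118, q_3 = 3*16 + 3 = 51.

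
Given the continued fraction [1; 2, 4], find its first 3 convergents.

1/1, 3/2, 13/9

Using the convergent recurrence p_i = a_i*p_{i-1} + p_{i-2}, q_i = a_i*q_{i-1} + q_{i-2} with p_{-2}=0, p_{-1}=1, q_{-2}=1, q_{-1}=0:
  i=0: a_0=1, p_0 = 1*1 + 0 = 1, q_0 = 1*0 + 1 = 1.
  i=1: a_1=2, p_1 = 2*1 + 1 = 3, q_1 = 2*1 + 0 = 2.
  i=2: a_2=4, p_2 = 4*3 + 1 = 13, q_2 = 4*2 + 1 = 9.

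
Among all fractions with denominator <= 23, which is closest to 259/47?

11/2

Expand x = 259/47 as a continued fraction with the Euclidean algorithm:
  259 = 5*47 + 24, so a_0 = 5.
  47 = 1*24 + 23, so a_1 = 1.
  24 = 1*23 + 1, so a_2 = 1.
  23 = 23*1 + 0, so a_3 = 23.
so x = [5; 1, 1, 23].
Convergents (p_i = a_i*p_{i-1} + p_{i-2}, q_i = a_i*q_{i-1} + q_{i-2} with p_{-2}=0, p_{-1}=1, q_{-2}=1, q_{-1}=0), until the denominator exceeds 23:
  i=0: a_0=5, p_0 = 5*1 + 0 = 5, q_0 = 5*0 + 1 = 1.
  i=1: a_1=1, p_1 = 1*5 + 1 = 6, q_1 = 1*1 + 0 = 1.
  i=2: a_2=1, p_2 = 1*6 + 5 = 11, q_2 = 1*1 + 1 = 2.
  i=3: a_3=23, p_3 = 23*11 + 6 = 259, q_3 = 23*2 + 1 = 47.
q_3 = 47 > 23, so the last convergent with denominator <= 23 is p_2/q_2 = 11/2.
The closest fraction with denominator <= 23 is either p_2/q_2 or the intermediate fraction (k*p_2 + p_1)/(k*q_2 + q_1) with the largest k >= 1 whose denominator stays <= 23; these approach x as k grows, and every other convergent or intermediate fraction in range is farther away.
Largest k: floor((23 - q_1)/q_2) = floor((23 - 1)/2) = 11.
That gives (11*11 + 6)/(11*2 + 1) = 127/23.
Compare the errors: |x - 11/2| = |259*2 - 11*47|/(47*2) = 1/94, and |x - 127/23| = |259*23 - 127*47|/(47*23) = 12/1081.
Cross-multiplying, 1*1081 = 1081 < 1128 = 12*94, so 1/94 is smaller: the convergent 11/2 is closer to x than 127/23.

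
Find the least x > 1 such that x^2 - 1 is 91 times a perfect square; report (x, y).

(x, y) = (1574, 165)

First expand sqrt(91) as a continued fraction. With x_i = (sqrt(91) + m_i)/d_i and (m_0, d_0) = (0, 1): a_0 = floor(sqrt(91)) = 9, since 9^2 = 81 <= 91 < 100 = 10^2.
Iterate m_{i+1} = d_i*a_i - m_i, d_{i+1} = (91 - m_{i+1}^2)/d_i, a_{i+1} = floor((a_0 + m_{i+1})/d_{i+1}):
  m_1 = 1*9 - 0 = 9, d_1 = (91 - 9^2)/1 = 10/1 = 10, a_1 = floor((9 + 9)/10) = 1.
  m_2 = 10*1 - 9 = 1, d_2 = (91 - 1^2)/10 = 90/10 = 9, a_2 = floor((9 + 1)/9) = 1.
  m_3 = 9*1 - 1 = 8, d_3 = (91 - 8^2)/9 = 27/9 = 3, a_3 = floor((9 + 8)/3) = 5.
  m_4 = 3*5 - 8 = 7, d_4 = (91 - 7^2)/3 = 42/3 = 14, a_4 = floor((9 + 7)/14) = 1.
  m_5 = 14*1 - 7 = 7, d_5 = (91 - 7^2)/14 = 42/14 = 3, a_5 = floor((9 + 7)/3) = 5.
  m_6 = 3*5 - 7 = 8, d_6 = (91 - 8^2)/3 = 27/3 = 9, a_6 = floor((9 + 8)/9) = 1.
  m_7 = 9*1 - 8 = 1, d_7 = (91 - 1^2)/9 = 90/9 = 10, a_7 = floor((9 + 1)/10) = 1.
  m_8 = 10*1 - 1 = 9, d_8 = (91 - 9^2)/10 = 10/10 = 1, a_8 = floor((9 + 9)/1) = 18.
  m_9 = 1*18 - 9 = 9, d_9 = (91 - 9^2)/1 = 10/1 = 10: (m_9, d_9) = (m_1, d_1) = (9, 10), so from here the quotients repeat a_1, ..., a_8; the period length is 8.
So sqrt(91) = [9; (1, 1, 5, 1, 5, 1, 1, 18)] with period length k = 8.
k is even, so the fundamental solution of x^2 - 91y^2 = 1 is (p_{k-1}, q_{k-1}) = (p_7, q_7); compute convergents through index 7.
Convergents (p_i = a_i*p_{i-1} + p_{i-2}, q_i = a_i*q_{i-1} + q_{i-2} with p_{-2}=0, p_{-1}=1, q_{-2}=1, q_{-1}=0):
  i=0: a_0=9, p_0 = 9*1 + 0 = 9, q_0 = 9*0 + 1 = 1.
  i=1: a_1=1, p_1 = 1*9 + 1 = 10, q_1 = 1*1 + 0 = 1.
  i=2: a_2=1, p_2 = 1*10 + 9 = 19, q_2 = 1*1 + 1 = 2.
  i=3: a_3=5, p_3 = 5*19 + 10 = 105, q_3 = 5*2 + 1 = 11.
  i=4: a_4=1, p_4 = 1*105 + 19 = 124, q_4 = 1*11 + 2 = 13.
  i=5: a_5=5, p_5 = 5*124 + 105 = 725, q_5 = 5*13 + 11 = 76.
  i=6: a_6=1, p_6 = 1*725 + 124 = 849, q_6 = 1*76 + 13 = 89.
  i=7: a_7=1, p_7 = 1*849 + 725 = 1574, q_7 = 1*89 + 76 = 165.
Check: 1574^2 - 91*165^2 = 2477476 - 2477475 = 1, so (x, y) = (1574, 165) solves the equation, and by the theorem it is the least positive solution.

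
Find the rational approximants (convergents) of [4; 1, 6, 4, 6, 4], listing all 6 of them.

4/1, 5/1, 34/7, 141/29, 880/181, 3661/753

Using the convergent recurrence p_i = a_i*p_{i-1} + p_{i-2}, q_i = a_i*q_{i-1} + q_{i-2} with p_{-2}=0, p_{-1}=1, q_{-2}=1, q_{-1}=0:
  i=0: a_0=4, p_0 = 4*1 + 0 = 4, q_0 = 4*0 + 1 = 1.
  i=1: a_1=1, p_1 = 1*4 + 1 = 5, q_1 = 1*1 + 0 = 1.
  i=2: a_2=6, p_2 = 6*5 + 4 = 34, q_2 = 6*1 + 1 = 7.
  i=3: a_3=4, p_3 = 4*34 + 5 = 141, q_3 = 4*7 + 1 = 29.
  i=4: a_4=6, p_4 = 6*141 + 34 = 880, q_4 = 6*29 + 7 = 181.
  i=5: a_5=4, p_5 = 4*880 + 141 = 3661, q_5 = 4*181 + 29 = 753.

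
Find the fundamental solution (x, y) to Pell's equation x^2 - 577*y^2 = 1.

(x, y) = (1153, 48)

First expand sqrt(577) as a continued fraction. With x_i = (sqrt(577) + m_i)/d_i and (m_0, d_0) = (0, 1): a_0 = floor(sqrt(577)) = 24, since 24^2 = 576 <= 577 < 625 = 25^2.
Iterate m_{i+1} = d_i*a_i - m_i, d_{i+1} = (577 - m_{i+1}^2)/d_i, a_{i+1} = floor((a_0 + m_{i+1})/d_{i+1}):
  m_1 = 1*24 - 0 = 24, d_1 = (577 - 24^2)/1 = 1/1 = 1, a_1 = floor((24 + 24)/1) = 48.
  m_2 = 1*48 - 24 = 24, d_2 = (577 - 24^2)/1 = 1/1 = 1: (m_2, d_2) = (m_1, d_1) = (24, 1), so from here the quotient a_1 repeats; the period length is 1.
So sqrt(577) = [24; (48)] with period length k = 1.
k is odd, so (p_{k-1}, q_{k-1}) only solves x^2 - 577y^2 = -1 and the fundamental solution of x^2 - 577y^2 = 1 is (p_{2k-1}, q_{2k-1}) = (p_1, q_1); compute convergents through index 1, running through the period twice.
Convergents (p_i = a_i*p_{i-1} + p_{i-2}, q_i = a_i*q_{i-1} + q_{i-2} with p_{-2}=0, p_{-1}=1, q_{-2}=1, q_{-1}=0):
  i=0: a_0=24, p_0 = 24*1 + 0 = 24, q_0 = 24*0 + 1 = 1.
  i=1: a_1=48, p_1 = 48*24 + 1 = 1153, q_1 = 48*1 + 0 = 48.
Indeed p_0^2 - 577*q_0^2 = 576 - 577 = -1, not +1.
Check: 1153^2 - 577*48^2 = 1329409 - 1329408 = 1, so (x, y) = (1153, 48) solves the equation, and by the theorem it is the least positive solution.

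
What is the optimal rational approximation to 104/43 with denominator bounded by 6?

Expand x = 104/43 as a continued fraction with the Euclidean algorithm:
  104 = 2*43 + 18, so a_0 = 2.
  43 = 2*18 + 7, so a_1 = 2.
  18 = 2*7 + 4, so a_2 = 2.
  7 = 1*4 + 3, so a_3 = 1.
  4 = 1*3 + 1, so a_4 = 1.
  3 = 3*1 + 0, so a_5 = 3.
so x = [2; 2, 2, 1, 1, 3].
Convergents (p_i = a_i*p_{i-1} + p_{i-2}, q_i = a_i*q_{i-1} + q_{i-2} with p_{-2}=0, p_{-1}=1, q_{-2}=1, q_{-1}=0), until the denominator exceeds 6:
  i=0: a_0=2, p_0 = 2*1 + 0 = 2, q_0 = 2*0 + 1 = 1.
  i=1: a_1=2, p_1 = 2*2 + 1 = 5, q_1 = 2*1 + 0 = 2.
  i=2: a_2=2, p_2 = 2*5 + 2 = 12, q_2 = 2*2 + 1 = 5.
  i=3: a_3=1, p_3 = 1*12 + 5 = 17, q_3 = 1*5 + 2 = 7.
q_3 = 7 > 6, so the last convergent with denominator <= 6 is p_2/q_2 = 12/5.
The closest fraction with denominator <= 6 is either p_2/q_2 or the intermediate fraction (k*p_2 + p_1)/(k*q_2 + q_1) with the largest k >= 1 whose denominator stays <= 6; these approach x as k grows, and every other convergent or intermediate fraction in range is farther away.
Largest k: floor((6 - q_1)/q_2) = floor((6 - 2)/5) = 0.
Since k = 0, no intermediate fraction beyond p_2/q_2 has denominator <= 6, so the convergent 12/5 is the closest (its error is |104*5 - 12*43|/(43*5) = 4/215).

12/5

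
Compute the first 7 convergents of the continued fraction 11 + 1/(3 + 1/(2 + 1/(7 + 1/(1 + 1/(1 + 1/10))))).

Using the convergent recurrence p_i = a_i*p_{i-1} + p_{i-2}, q_i = a_i*q_{i-1} + q_{i-2} with p_{-2}=0, p_{-1}=1, q_{-2}=1, q_{-1}=0:
  i=0: a_0=11, p_0 = 11*1 + 0 = 11, q_0 = 11*0 + 1 = 1.
  i=1: a_1=3, p_1 = 3*11 + 1 = 34, q_1 = 3*1 + 0 = 3.
  i=2: a_2=2, p_2 = 2*34 + 11 = 79, q_2 = 2*3 + 1 = 7.
  i=3: a_3=7, p_3 = 7*79 + 34 = 587, q_3 = 7*7 + 3 = 52.
  i=4: a_4=1, p_4 = 1*587 + 79 = 666, q_4 = 1*52 + 7 = 59.
  i=5: a_5=1, p_5 = 1*666 + 587 = 1253, q_5 = 1*59 + 52 = 111.
  i=6: a_6=10, p_6 = 10*1253 + 666 = 13196, q_6 = 10*111 + 59 = 1169.

11/1, 34/3, 79/7, 587/52, 666/59, 1253/111, 13196/1169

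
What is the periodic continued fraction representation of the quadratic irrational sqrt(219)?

Write x_i = (sqrt(219) + m_i)/d_i with (m_0, d_0) = (0, 1). a_0 = floor(sqrt(219)) = 14, since 14^2 = 196 <= 219 < 225 = 15^2.
Iterate m_{i+1} = d_i*a_i - m_i, d_{i+1} = (219 - m_{i+1}^2)/d_i, a_{i+1} = floor((a_0 + m_{i+1})/d_{i+1}):
  m_1 = 1*14 - 0 = 14, d_1 = (219 - 14^2)/1 = 23/1 = 23, a_1 = floor((14 + 14)/23) = 1.
  m_2 = 23*1 - 14 = 9, d_2 = (219 - 9^2)/23 = 138/23 = 6, a_2 = floor((14 + 9)/6) = 3.
  m_3 = 6*3 - 9 = 9, d_3 = (219 - 9^2)/6 = 138/6 = 23, a_3 = floor((14 + 9)/23) = 1.
  m_4 = 23*1 - 9 = 14, d_4 = (219 - 14^2)/23 = 23/23 = 1, a_4 = floor((14 + 14)/1) = 28.
  m_5 = 1*28 - 14 = 14, d_5 = (219 - 14^2)/1 = 23/1 = 23: (m_5, d_5) = (m_1, d_1) = (14, 23), so from here the quotients repeat a_1, ..., a_4; the period length is 4.
Hence the expansion of sqrt(219) is a_0 = 14 followed by the repeating block 1, 3, 1, 28 (period 4).

[14; (1, 3, 1, 28)]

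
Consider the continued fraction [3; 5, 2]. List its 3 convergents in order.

Using the convergent recurrence p_i = a_i*p_{i-1} + p_{i-2}, q_i = a_i*q_{i-1} + q_{i-2} with p_{-2}=0, p_{-1}=1, q_{-2}=1, q_{-1}=0:
  i=0: a_0=3, p_0 = 3*1 + 0 = 3, q_0 = 3*0 + 1 = 1.
  i=1: a_1=5, p_1 = 5*3 + 1 = 16, q_1 = 5*1 + 0 = 5.
  i=2: a_2=2, p_2 = 2*16 + 3 = 35, q_2 = 2*5 + 1 = 11.

3/1, 16/5, 35/11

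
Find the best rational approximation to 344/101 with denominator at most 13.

17/5

Expand x = 344/101 as a continued fraction with the Euclidean algorithm:
  344 = 3*101 + 41, so a_0 = 3.
  101 = 2*41 + 19, so a_1 = 2.
  41 = 2*19 + 3, so a_2 = 2.
  19 = 6*3 + 1, so a_3 = 6.
  3 = 3*1 + 0, so a_4 = 3.
so x = [3; 2, 2, 6, 3].
Convergents (p_i = a_i*p_{i-1} + p_{i-2}, q_i = a_i*q_{i-1} + q_{i-2} with p_{-2}=0, p_{-1}=1, q_{-2}=1, q_{-1}=0), until the denominator exceeds 13:
  i=0: a_0=3, p_0 = 3*1 + 0 = 3, q_0 = 3*0 + 1 = 1.
  i=1: a_1=2, p_1 = 2*3 + 1 = 7, q_1 = 2*1 + 0 = 2.
  i=2: a_2=2, p_2 = 2*7 + 3 = 17, q_2 = 2*2 + 1 = 5.
  i=3: a_3=6, p_3 = 6*17 + 7 = 109, q_3 = 6*5 + 2 = 32.
q_3 = 32 > 13, so the last convergent with denominator <= 13 is p_2/q_2 = 17/5.
The closest fraction with denominator <= 13 is either p_2/q_2 or the intermediate fraction (k*p_2 + p_1)/(k*q_2 + q_1) with the largest k >= 1 whose denominator stays <= 13; these approach x as k grows, and every other convergent or intermediate fraction in range is farther away.
Largest k: floor((13 - q_1)/q_2) = floor((13 - 2)/5) = 2.
That gives (2*17 + 7)/(2*5 + 2) = 41/12.
Compare the errors: |x - 17/5| = |344*5 - 17*101|/(101*5) = 3/505, and |x - 41/12| = |344*12 - 41*101|/(101*12) = 13/1212.
Cross-multiplying, 3*1212 = 3636 < 6565 = 13*505, so 3/505 is smaller: the convergent 17/5 is closer to x than 41/12.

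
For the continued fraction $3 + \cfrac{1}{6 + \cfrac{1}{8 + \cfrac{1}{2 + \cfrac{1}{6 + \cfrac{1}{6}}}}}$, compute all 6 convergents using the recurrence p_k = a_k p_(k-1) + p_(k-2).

Using the convergent recurrence p_i = a_i*p_{i-1} + p_{i-2}, q_i = a_i*q_{i-1} + q_{i-2} with p_{-2}=0, p_{-1}=1, q_{-2}=1, q_{-1}=0:
  i=0: a_0=3, p_0 = 3*1 + 0 = 3, q_0 = 3*0 + 1 = 1.
  i=1: a_1=6, p_1 = 6*3 + 1 = 19, q_1 = 6*1 + 0 = 6.
  i=2: a_2=8, p_2 = 8*19 + 3 = 155, q_2 = 8*6 + 1 = 49.
  i=3: a_3=2, p_3 = 2*155 + 19 = 329, q_3 = 2*49 + 6 = 104.
  i=4: a_4=6, p_4 = 6*329 + 155 = 2129, q_4 = 6*104 + 49 = 673.
  i=5: a_5=6, p_5 = 6*2129 + 329 = 13103, q_5 = 6*673 + 104 = 4142.

3/1, 19/6, 155/49, 329/104, 2129/673, 13103/4142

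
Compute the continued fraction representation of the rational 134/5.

[26; 1, 4]

Run the Euclidean algorithm on 134 and 5; the successive quotients are the partial quotients a_0, a_1, ... (each step inverts the fractional part left over by the previous one):
  134 = 26*5 + 4, so a_0 = 26.
  5 = 1*4 + 1, so a_1 = 1.
  4 = 4*1 + 0, so a_2 = 4.
The remainder reaches 0 after 3 divisions, so the expansion has 3 partial quotients, read off in order.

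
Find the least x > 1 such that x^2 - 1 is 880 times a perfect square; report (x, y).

First expand sqrt(880) as a continued fraction. With x_i = (sqrt(880) + m_i)/d_i and (m_0, d_0) = (0, 1): a_0 = floor(sqrt(880)) = 29, since 29^2 = 841 <= 880 < 900 = 30^2.
Iterate m_{i+1} = d_i*a_i - m_i, d_{i+1} = (880 - m_{i+1}^2)/d_i, a_{i+1} = floor((a_0 + m_{i+1})/d_{i+1}):
  m_1 = 1*29 - 0 = 29, d_1 = (880 - 29^2)/1 = 39/1 = 39, a_1 = floor((29 + 29)/39) = 1.
  m_2 = 39*1 - 29 = 10, d_2 = (880 - 10^2)/39 = 780/39 = 20, a_2 = floor((29 + 10)/20) = 1.
  m_3 = 20*1 - 10 = 10, d_3 = (880 - 10^2)/20 = 780/20 = 39, a_3 = floor((29 + 10)/39) = 1.
  m_4 = 39*1 - 10 = 29, d_4 = (880 - 29^2)/39 = 39/39 = 1, a_4 = floor((29 + 29)/1) = 58.
  m_5 = 1*58 - 29 = 29, d_5 = (880 - 29^2)/1 = 39/1 = 39: (m_5, d_5) = (m_1, d_1) = (29, 39), so from here the quotients repeat a_1, ..., a_4; the period length is 4.
So sqrt(880) = [29; (1, 1, 1, 58)] with period length k = 4.
k is even, so the fundamental solution of x^2 - 880y^2 = 1 is (p_{k-1}, q_{k-1}) = (p_3, q_3); compute convergents through index 3.
Convergents (p_i = a_i*p_{i-1} + p_{i-2}, q_i = a_i*q_{i-1} + q_{i-2} with p_{-2}=0, p_{-1}=1, q_{-2}=1, q_{-1}=0):
  i=0: a_0=29, p_0 = 29*1 + 0 = 29, q_0 = 29*0 + 1 = 1.
  i=1: a_1=1, p_1 = 1*29 + 1 = 30, q_1 = 1*1 + 0 = 1.
  i=2: a_2=1, p_2 = 1*30 + 29 = 59, q_2 = 1*1 + 1 = 2.
  i=3: a_3=1, p_3 = 1*59 + 30 = 89, q_3 = 1*2 + 1 = 3.
Check: 89^2 - 880*3^2 = 7921 - 7920 = 1, so (x, y) = (89, 3) solves the equation, and by the theorem it is the least positive solution.

(x, y) = (89, 3)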